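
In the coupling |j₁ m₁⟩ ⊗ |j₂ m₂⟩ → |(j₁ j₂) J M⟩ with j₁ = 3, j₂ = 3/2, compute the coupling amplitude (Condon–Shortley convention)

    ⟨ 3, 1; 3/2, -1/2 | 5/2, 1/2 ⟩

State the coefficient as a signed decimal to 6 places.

−√(1/70) ≈ -0.119523

triangle: 2!·4!·1!/8! = 48/40320
(j±m)!: 4!·2!·1!·2!·3!·2! = 1152
prefactor² = (2J+1)·Δ·N² = 288/35
  k=0: +1/(0!·2!·2!·1!·2!·0!) = 1/8
  k=1: −1/(1!·1!·1!·0!·3!·1!) = -1/6
Σ = -1/24  ⇒  CG² = 288/35·(-1/24)² = 1/70
CG = −√(1/70) = -0.119523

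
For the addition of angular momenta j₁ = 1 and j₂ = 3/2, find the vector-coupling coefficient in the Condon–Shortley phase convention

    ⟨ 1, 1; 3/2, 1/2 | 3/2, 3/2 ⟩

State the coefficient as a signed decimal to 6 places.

+0.632456  (= +√(2/5))

triangle: 1!·1!·2!/5! = 2/120
(j±m)!: 2!·0!·2!·1!·3!·0! = 24
prefactor² = (2J+1)·Δ·N² = 8/5
  k=0: +1/(0!·1!·0!·2!·1!·0!) = 1/2
Σ = 1/2  ⇒  CG² = 8/5·1/2² = 2/5
CG = +√(2/5) = +0.632456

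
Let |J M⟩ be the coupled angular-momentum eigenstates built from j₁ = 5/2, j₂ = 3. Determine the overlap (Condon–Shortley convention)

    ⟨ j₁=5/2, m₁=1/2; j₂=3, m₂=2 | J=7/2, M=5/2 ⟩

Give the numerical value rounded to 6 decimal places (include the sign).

−√(2/63) ≈ -0.178174

j₁+j₂−J=2  J+j₁−j₂=3  J−j₁+j₂=4  j₁+j₂+J+1=10
(j₁±m₁, j₂±m₂, J±M) = (3,2,5,1,6,1)
P² = 4608/7
sum k=1..2:
  [1] −1/48 = -1/48
  [2] +1/72 = 1/72
S = -1/144
C² = P²·S² = 2/63 ; C = -0.178174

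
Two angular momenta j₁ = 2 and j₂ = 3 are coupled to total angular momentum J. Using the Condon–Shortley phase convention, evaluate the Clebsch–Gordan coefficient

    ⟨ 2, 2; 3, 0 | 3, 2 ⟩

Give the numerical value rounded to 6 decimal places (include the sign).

√[7·2!2!4!/9! · 4!0!3!3!5!1!] = √(192)
  +(−1)^0/∏(0,2,0,3,2,1)! = 1/24  (running 1/24)
⟨..|..⟩ = √(192)·(1/24) = +0.577350

+√(1/3) ≈ +0.577350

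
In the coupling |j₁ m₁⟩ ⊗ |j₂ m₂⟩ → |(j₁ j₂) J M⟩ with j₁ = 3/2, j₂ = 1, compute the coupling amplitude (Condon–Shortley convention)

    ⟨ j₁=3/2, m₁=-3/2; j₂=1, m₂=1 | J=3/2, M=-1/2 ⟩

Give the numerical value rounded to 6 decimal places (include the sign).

triangle: 1!*2!*1!/5! = 2/120
(j±m)!: 0!*3!*2!*0!*1!*2! = 24
prefactor² = (2J+1)*Δ*N² = 8/5
  k=1: −1/(1!*0!*2!*1!*0!*0!) = -1/2
Σ = -1/2  ⇒  CG² = 8/5*(-1/2)² = 2/5
CG = −√(2/5) = -0.632456

−√(2/5) ≈ -0.632456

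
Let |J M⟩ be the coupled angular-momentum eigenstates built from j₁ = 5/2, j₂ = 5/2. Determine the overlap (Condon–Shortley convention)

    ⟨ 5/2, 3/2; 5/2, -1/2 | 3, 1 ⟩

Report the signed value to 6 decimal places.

+0.182574

triangle: 2!·3!·3!/9! = 72/362880
(j±m)!: 4!·1!·2!·3!·4!·2! = 13824
prefactor² = (2J+1)·Δ·N² = 96/5
  k=0: +1/(0!·2!·1!·2!·2!·1!) = 1/8
  k=1: −1/(1!·1!·0!·1!·3!·2!) = -1/12
Σ = 1/24  ⇒  CG² = 96/5·1/24² = 1/30
CG = +√(1/30) = +0.182574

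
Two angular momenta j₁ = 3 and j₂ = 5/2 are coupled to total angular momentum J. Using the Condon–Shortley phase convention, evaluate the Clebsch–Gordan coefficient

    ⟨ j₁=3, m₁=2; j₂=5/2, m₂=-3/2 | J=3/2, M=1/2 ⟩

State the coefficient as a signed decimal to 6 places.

-0.218218  (= −√(1/21))

j₁+j₂−J=4  J+j₁−j₂=2  J−j₁+j₂=1  j₁+j₂+J+1=8
(j₁±m₁, j₂±m₂, J±M) = (5,1,1,4,2,1)
P² = 192/7
sum k=0..1:
  [0] +1/24 = 1/24
  [1] −1/12 = -1/12
S = -1/24
C² = P²·S² = 1/21 ; C = -0.218218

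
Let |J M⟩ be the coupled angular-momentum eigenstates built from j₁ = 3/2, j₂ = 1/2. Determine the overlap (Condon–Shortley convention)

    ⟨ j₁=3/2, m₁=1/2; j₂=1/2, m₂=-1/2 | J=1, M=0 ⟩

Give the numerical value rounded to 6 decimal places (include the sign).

triangle: 1!×2!×0!/4! = 2/24
(j±m)!: 2!×1!×0!×1!×1!×1! = 2
prefactor² = (2J+1)×Δ×N² = 1/2
  k=0: +1/(0!×1!×1!×0!×1!×0!) = 1
Σ = 1  ⇒  CG² = 1/2×1² = 1/2
CG = +√(1/2) = +0.707107

+0.707107  (= +√(1/2))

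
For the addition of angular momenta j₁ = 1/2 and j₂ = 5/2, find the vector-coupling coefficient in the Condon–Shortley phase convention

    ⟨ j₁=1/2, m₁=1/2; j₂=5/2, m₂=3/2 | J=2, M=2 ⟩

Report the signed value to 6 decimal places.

triangle: 1!*0!*4!/6! = 24/720
(j±m)!: 1!*0!*4!*1!*4!*0! = 576
prefactor² = (2J+1)*Δ*N² = 96
  k=0: +1/(0!*1!*0!*4!*0!*0!) = 1/24
Σ = 1/24  ⇒  CG² = 96*1/24² = 1/6
CG = +√(1/6) = +0.408248

+√(1/6) = +0.408248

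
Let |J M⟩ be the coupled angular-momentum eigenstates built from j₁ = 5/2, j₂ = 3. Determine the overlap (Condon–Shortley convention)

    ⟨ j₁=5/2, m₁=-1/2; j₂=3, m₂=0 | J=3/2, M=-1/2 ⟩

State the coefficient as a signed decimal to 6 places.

+√(4/35) ≈ +0.338062

triangle: 4!×1!×2!/8! = 48/40320
(j±m)!: 2!×3!×3!×3!×1!×2! = 864
prefactor² = (2J+1)×Δ×N² = 144/35
  k=2: +1/(2!×2!×1!×1!×0!×1!) = 1/4
  k=3: −1/(3!×1!×0!×0!×1!×2!) = -1/12
Σ = 1/6  ⇒  CG² = 144/35×1/6² = 4/35
CG = +√(4/35) = +0.338062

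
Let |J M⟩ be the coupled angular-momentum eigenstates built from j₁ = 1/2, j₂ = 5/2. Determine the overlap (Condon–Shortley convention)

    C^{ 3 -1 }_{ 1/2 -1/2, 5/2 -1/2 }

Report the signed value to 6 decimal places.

√[7·0!1!5!/7! · 0!1!2!3!2!4!] = √(96)
  +(−1)^0/∏(0,0,1,2,0,3)! = 1/12  (running 1/12)
⟨..|..⟩ = √(96)·(1/12) = +0.816497

+√(2/3) ≈ +0.816497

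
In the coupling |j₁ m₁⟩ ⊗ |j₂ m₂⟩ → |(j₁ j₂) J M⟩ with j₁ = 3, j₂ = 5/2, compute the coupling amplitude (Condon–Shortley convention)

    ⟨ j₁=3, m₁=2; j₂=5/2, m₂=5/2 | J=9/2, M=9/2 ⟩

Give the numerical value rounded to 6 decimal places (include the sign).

√[10·1!5!4!/11! · 5!1!5!0!9!0!] = √(41472000/11)
  +(−1)^1/∏(1,0,0,4,5,0)! = -1/2880  (running -1/2880)
⟨..|..⟩ = √(41472000/11)·(-1/2880) = -0.674200

−√(5/11) = -0.674200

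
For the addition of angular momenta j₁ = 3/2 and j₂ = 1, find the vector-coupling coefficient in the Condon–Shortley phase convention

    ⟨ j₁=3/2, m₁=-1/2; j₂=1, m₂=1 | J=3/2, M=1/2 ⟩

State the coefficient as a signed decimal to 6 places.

-0.730297  (= −√(8/15))

j₁+j₂−J=1  J+j₁−j₂=2  J−j₁+j₂=1  j₁+j₂+J+1=5
(j₁±m₁, j₂±m₂, J±M) = (1,2,2,0,2,1)
P² = 8/15
sum k=1..1:
  [1] −1/1 = -1
S = -1
C² = P²·S² = 8/15 ; C = -0.730297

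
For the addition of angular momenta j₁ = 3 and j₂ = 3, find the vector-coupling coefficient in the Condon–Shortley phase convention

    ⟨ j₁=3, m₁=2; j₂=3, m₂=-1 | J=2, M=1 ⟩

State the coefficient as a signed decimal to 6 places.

−√(5/28) = -0.422577

triangle: 4!·2!·2!/9! = 96/362880
(j±m)!: 5!·1!·2!·4!·3!·1! = 34560
prefactor² = (2J+1)·Δ·N² = 320/7
  k=0: +1/(0!·4!·1!·2!·1!·0!) = 1/48
  k=1: −1/(1!·3!·0!·1!·2!·1!) = -1/12
Σ = -1/16  ⇒  CG² = 320/7·(-1/16)² = 5/28
CG = −√(5/28) = -0.422577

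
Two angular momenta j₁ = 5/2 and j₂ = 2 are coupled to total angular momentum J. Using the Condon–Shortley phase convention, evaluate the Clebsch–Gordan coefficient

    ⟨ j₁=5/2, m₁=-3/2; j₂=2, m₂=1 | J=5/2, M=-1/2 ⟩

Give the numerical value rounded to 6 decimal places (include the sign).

j₁+j₂−J=2  J+j₁−j₂=3  J−j₁+j₂=2  j₁+j₂+J+1=8
(j₁±m₁, j₂±m₂, J±M) = (1,4,3,1,2,3)
P² = 216/35
sum k=1..2:
  [1] −1/12 = -1/12
  [2] +1/4 = 1/4
S = 1/6
C² = P²·S² = 6/35 ; C = +0.414039

+0.414039  (= +√(6/35))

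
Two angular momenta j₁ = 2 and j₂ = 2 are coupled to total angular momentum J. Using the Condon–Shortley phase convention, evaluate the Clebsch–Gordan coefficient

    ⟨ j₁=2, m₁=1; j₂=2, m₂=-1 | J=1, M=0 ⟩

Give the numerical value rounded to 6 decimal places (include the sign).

−√(1/10) = -0.316228

j₁+j₂−J=3  J+j₁−j₂=1  J−j₁+j₂=1  j₁+j₂+J+1=6
(j₁±m₁, j₂±m₂, J±M) = (3,1,1,3,1,1)
P² = 9/10
sum k=0..1:
  [0] +1/6 = 1/6
  [1] −1/2 = -1/2
S = -1/3
C² = P²·S² = 1/10 ; C = -0.316228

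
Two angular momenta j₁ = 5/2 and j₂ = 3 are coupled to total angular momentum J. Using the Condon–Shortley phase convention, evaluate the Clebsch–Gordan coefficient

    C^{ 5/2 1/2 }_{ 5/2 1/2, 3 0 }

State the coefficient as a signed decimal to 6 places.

j₁+j₂−J=3  J+j₁−j₂=2  J−j₁+j₂=3  j₁+j₂+J+1=9
(j₁±m₁, j₂±m₂, J±M) = (3,2,3,3,3,2)
P² = 216/35
sum k=0..2:
  [0] +1/72 = 1/72
  [1] −1/4 = -1/4
  [2] +1/8 = 1/8
S = -1/9
C² = P²·S² = 8/105 ; C = -0.276026

-0.276026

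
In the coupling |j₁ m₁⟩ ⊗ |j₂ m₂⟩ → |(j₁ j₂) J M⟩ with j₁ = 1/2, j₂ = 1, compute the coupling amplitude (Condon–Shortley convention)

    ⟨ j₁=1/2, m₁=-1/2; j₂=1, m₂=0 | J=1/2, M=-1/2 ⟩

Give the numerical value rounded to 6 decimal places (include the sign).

√[2·1!0!1!/3! · 0!1!1!1!0!1!] = √(1/3)
  +(−1)^1/∏(1,0,0,0,0,1)! = -1  (running -1)
⟨..|..⟩ = √(1/3)·(-1) = -0.577350

-0.577350  (= −√(1/3))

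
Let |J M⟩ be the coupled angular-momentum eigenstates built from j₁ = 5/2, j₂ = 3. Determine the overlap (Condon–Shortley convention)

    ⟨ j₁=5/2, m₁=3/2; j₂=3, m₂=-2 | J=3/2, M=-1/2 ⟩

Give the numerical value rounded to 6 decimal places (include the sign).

triangle: 4!×1!×2!/8! = 48/40320
(j±m)!: 4!×1!×1!×5!×1!×2! = 5760
prefactor² = (2J+1)×Δ×N² = 192/7
  k=0: +1/(0!×4!×1!×1!×0!×1!) = 1/24
  k=1: −1/(1!×3!×0!×0!×1!×2!) = -1/12
Σ = -1/24  ⇒  CG² = 192/7×(-1/24)² = 1/21
CG = −√(1/21) = -0.218218

−√(1/21) ≈ -0.218218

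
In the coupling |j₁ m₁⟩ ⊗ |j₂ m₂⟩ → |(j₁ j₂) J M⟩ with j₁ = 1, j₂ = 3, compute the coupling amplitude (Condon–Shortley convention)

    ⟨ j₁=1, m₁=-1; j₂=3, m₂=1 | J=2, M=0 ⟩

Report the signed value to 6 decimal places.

+√(2/7) ≈ +0.534522

j₁+j₂−J=2  J+j₁−j₂=0  J−j₁+j₂=4  j₁+j₂+J+1=7
(j₁±m₁, j₂±m₂, J±M) = (0,2,4,2,2,2)
P² = 128/7
sum k=2..2:
  [2] +1/8 = 1/8
S = 1/8
C² = P²·S² = 2/7 ; C = +0.534522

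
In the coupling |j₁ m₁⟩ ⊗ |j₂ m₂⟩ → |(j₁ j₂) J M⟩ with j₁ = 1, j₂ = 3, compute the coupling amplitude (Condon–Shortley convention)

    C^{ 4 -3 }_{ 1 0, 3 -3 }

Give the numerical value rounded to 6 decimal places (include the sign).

+√(1/4) = +0.500000

j₁+j₂−J=0  J+j₁−j₂=2  J−j₁+j₂=6  j₁+j₂+J+1=9
(j₁±m₁, j₂±m₂, J±M) = (1,1,0,6,1,7)
P² = 129600
sum k=0..0:
  [0] +1/720 = 1/720
S = 1/720
C² = P²·S² = 1/4 ; C = +0.500000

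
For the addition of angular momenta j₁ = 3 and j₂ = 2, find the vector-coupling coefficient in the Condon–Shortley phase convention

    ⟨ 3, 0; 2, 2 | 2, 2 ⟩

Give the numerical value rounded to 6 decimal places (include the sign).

-0.267261  (= −√(1/14))

√[5·3!3!1!/8! · 3!3!4!0!4!0!] = √(648/7)
  +(−1)^3/∏(3,0,0,1,3,0)! = -1/36  (running -1/36)
⟨..|..⟩ = √(648/7)·(-1/36) = -0.267261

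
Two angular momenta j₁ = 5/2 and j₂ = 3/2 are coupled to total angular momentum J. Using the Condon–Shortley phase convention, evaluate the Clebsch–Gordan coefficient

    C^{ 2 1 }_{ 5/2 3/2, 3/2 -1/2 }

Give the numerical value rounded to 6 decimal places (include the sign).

+0.154303  (= +√(1/42))

j₁+j₂−J=2  J+j₁−j₂=3  J−j₁+j₂=1  j₁+j₂+J+1=7
(j₁±m₁, j₂±m₂, J±M) = (4,1,1,2,3,1)
P² = 24/7
sum k=0..1:
  [0] +1/4 = 1/4
  [1] −1/6 = -1/6
S = 1/12
C² = P²·S² = 1/42 ; C = +0.154303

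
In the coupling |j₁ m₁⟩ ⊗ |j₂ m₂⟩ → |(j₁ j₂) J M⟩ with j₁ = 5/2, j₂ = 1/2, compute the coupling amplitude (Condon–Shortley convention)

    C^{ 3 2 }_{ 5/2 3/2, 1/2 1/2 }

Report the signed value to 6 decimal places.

j₁+j₂−J=0  J+j₁−j₂=5  J−j₁+j₂=1  j₁+j₂+J+1=7
(j₁±m₁, j₂±m₂, J±M) = (4,1,1,0,5,1)
P² = 480
sum k=0..0:
  [0] +1/24 = 1/24
S = 1/24
C² = P²·S² = 5/6 ; C = +0.912871

+0.912871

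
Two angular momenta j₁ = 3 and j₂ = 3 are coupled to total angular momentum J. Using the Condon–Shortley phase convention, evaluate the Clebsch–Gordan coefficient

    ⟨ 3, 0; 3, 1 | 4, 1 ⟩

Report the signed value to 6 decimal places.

triangle: 2!×4!×4!/11! = 1152/39916800
(j±m)!: 3!×3!×4!×2!×5!×3! = 1244160
prefactor² = (2J+1)×Δ×N² = 124416/385
  k=0: +1/(0!×2!×3!×4!×1!×0!) = 1/288
  k=1: −1/(1!×1!×2!×3!×2!×1!) = -1/24
  k=2: +1/(2!×0!×1!×2!×3!×2!) = 1/48
Σ = -5/288  ⇒  CG² = 124416/385×(-5/288)² = 15/154
CG = −√(15/154) = -0.312094

−√(15/154) ≈ -0.312094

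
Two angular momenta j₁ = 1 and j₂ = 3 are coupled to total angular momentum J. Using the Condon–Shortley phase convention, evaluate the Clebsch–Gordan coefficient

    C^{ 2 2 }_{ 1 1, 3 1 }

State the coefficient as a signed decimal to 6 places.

+√(1/21) ≈ +0.218218

triangle: 2!×0!×4!/7! = 48/5040
(j±m)!: 2!×0!×4!×2!×4!×0! = 2304
prefactor² = (2J+1)×Δ×N² = 768/7
  k=0: +1/(0!×2!×0!×4!×0!×0!) = 1/48
Σ = 1/48  ⇒  CG² = 768/7×1/48² = 1/21
CG = +√(1/21) = +0.218218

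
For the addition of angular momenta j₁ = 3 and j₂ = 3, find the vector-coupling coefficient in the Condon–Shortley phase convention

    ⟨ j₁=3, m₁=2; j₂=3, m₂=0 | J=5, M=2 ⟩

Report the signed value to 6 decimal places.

j₁+j₂−J=1  J+j₁−j₂=5  J−j₁+j₂=5  j₁+j₂+J+1=12
(j₁±m₁, j₂±m₂, J±M) = (5,1,3,3,7,3)
P² = 43200
sum k=0..1:
  [0] +1/288 = 1/288
  [1] −1/1440 = -1/1440
S = 1/360
C² = P²·S² = 1/3 ; C = +0.577350

+√(1/3) = +0.577350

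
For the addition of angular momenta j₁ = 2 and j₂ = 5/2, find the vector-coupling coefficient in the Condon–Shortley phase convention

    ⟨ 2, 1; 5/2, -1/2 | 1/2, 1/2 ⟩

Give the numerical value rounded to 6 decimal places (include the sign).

−√(2/15) ≈ -0.365148

triangle: 4!×0!×1!/6! = 24/720
(j±m)!: 3!×1!×2!×3!×1!×0! = 72
prefactor² = (2J+1)×Δ×N² = 24/5
  k=1: −1/(1!×3!×0!×1!×0!×0!) = -1/6
Σ = -1/6  ⇒  CG² = 24/5×(-1/6)² = 2/15
CG = −√(2/15) = -0.365148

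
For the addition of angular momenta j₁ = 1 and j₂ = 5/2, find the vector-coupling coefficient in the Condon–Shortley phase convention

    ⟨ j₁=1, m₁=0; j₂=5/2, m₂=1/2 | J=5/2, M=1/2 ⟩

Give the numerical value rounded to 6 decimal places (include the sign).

√[6·1!1!4!/7! · 1!1!3!2!3!2!] = √(144/35)
  +(−1)^0/∏(0,1,1,3,0,1)! = 1/6  (running 1/6)
  +(−1)^1/∏(1,0,0,2,1,2)! = -1/4  (running -1/12)
⟨..|..⟩ = √(144/35)·(-1/12) = -0.169031

−√(1/35) ≈ -0.169031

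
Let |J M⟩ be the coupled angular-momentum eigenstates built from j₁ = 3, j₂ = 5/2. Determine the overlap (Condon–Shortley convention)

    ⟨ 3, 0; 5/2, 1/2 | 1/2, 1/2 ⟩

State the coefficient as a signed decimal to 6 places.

-0.377964  (= −√(1/7))

triangle: 5!·1!·0!/7! = 120/5040
(j±m)!: 3!·3!·3!·2!·1!·0! = 432
prefactor² = (2J+1)·Δ·N² = 144/7
  k=3: −1/(3!·2!·0!·0!·1!·0!) = -1/12
Σ = -1/12  ⇒  CG² = 144/7·(-1/12)² = 1/7
CG = −√(1/7) = -0.377964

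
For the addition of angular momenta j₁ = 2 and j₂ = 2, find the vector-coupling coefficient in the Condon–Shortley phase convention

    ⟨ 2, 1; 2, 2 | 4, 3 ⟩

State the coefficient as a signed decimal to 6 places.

+√(1/2) = +0.707107

j₁+j₂−J=0  J+j₁−j₂=4  J−j₁+j₂=4  j₁+j₂+J+1=9
(j₁±m₁, j₂±m₂, J±M) = (3,1,4,0,7,1)
P² = 10368
sum k=0..0:
  [0] +1/144 = 1/144
S = 1/144
C² = P²·S² = 1/2 ; C = +0.707107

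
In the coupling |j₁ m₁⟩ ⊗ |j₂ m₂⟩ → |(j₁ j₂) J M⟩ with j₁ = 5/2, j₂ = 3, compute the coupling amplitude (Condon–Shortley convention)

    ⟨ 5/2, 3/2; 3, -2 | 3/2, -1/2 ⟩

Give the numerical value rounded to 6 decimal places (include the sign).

√[4·4!1!2!/8! · 4!1!1!5!1!2!] = √(192/7)
  +(−1)^0/∏(0,4,1,1,0,1)! = 1/24  (running 1/24)
  +(−1)^1/∏(1,3,0,0,1,2)! = -1/12  (running -1/24)
⟨..|..⟩ = √(192/7)·(-1/24) = -0.218218

−√(1/21) = -0.218218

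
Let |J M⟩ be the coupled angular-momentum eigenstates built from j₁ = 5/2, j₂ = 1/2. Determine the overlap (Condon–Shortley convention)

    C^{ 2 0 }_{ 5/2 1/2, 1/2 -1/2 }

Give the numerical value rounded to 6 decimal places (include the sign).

j₁+j₂−J=1  J+j₁−j₂=4  J−j₁+j₂=0  j₁+j₂+J+1=6
(j₁±m₁, j₂±m₂, J±M) = (3,2,0,1,2,2)
P² = 8
sum k=0..0:
  [0] +1/4 = 1/4
S = 1/4
C² = P²·S² = 1/2 ; C = +0.707107

+0.707107  (= +√(1/2))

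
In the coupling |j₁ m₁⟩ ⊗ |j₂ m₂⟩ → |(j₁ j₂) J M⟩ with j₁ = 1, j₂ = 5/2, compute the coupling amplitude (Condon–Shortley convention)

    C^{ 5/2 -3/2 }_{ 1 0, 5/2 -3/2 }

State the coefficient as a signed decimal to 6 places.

+0.507093

triangle: 1!×1!×4!/7! = 24/5040
(j±m)!: 1!×1!×1!×4!×1!×4! = 576
prefactor² = (2J+1)×Δ×N² = 576/35
  k=0: +1/(0!×1!×1!×1!×0!×3!) = 1/6
  k=1: −1/(1!×0!×0!×0!×1!×4!) = -1/24
Σ = 1/8  ⇒  CG² = 576/35×1/8² = 9/35
CG = +√(9/35) = +0.507093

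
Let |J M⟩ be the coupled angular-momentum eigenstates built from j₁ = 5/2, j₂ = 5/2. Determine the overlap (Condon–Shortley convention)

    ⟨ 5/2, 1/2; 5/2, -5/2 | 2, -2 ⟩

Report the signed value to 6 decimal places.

triangle: 3!×2!×2!/8! = 24/40320
(j±m)!: 3!×2!×0!×5!×0!×4! = 34560
prefactor² = (2J+1)×Δ×N² = 720/7
  k=0: +1/(0!×3!×2!×0!×0!×2!) = 1/24
Σ = 1/24  ⇒  CG² = 720/7×1/24² = 5/28
CG = +√(5/28) = +0.422577

+0.422577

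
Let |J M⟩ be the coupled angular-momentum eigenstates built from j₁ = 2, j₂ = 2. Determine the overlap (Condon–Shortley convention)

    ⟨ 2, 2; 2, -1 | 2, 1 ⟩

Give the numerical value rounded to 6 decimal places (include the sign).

triangle: 2!·2!·2!/7! = 8/5040
(j±m)!: 4!·0!·1!·3!·3!·1! = 864
prefactor² = (2J+1)·Δ·N² = 48/7
  k=0: +1/(0!·2!·0!·1!·2!·1!) = 1/4
Σ = 1/4  ⇒  CG² = 48/7·1/4² = 3/7
CG = +√(3/7) = +0.654654

+0.654654  (= +√(3/7))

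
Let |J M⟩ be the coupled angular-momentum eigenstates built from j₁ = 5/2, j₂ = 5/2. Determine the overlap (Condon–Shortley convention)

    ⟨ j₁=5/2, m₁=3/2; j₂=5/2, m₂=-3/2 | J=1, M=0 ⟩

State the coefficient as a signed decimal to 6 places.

√[3·4!1!1!/7! · 4!1!1!4!1!1!] = √(288/35)
  +(−1)^0/∏(0,4,1,1,0,0)! = 1/24  (running 1/24)
  +(−1)^1/∏(1,3,0,0,1,1)! = -1/6  (running -1/8)
⟨..|..⟩ = √(288/35)·(-1/8) = -0.358569

−√(9/70) = -0.358569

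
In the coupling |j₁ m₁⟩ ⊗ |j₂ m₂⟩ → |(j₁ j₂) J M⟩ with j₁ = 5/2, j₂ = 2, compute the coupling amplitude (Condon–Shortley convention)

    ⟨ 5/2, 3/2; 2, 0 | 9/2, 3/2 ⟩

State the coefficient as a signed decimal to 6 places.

√[10·0!5!4!/10! · 4!1!2!2!6!3!] = √(23040/7)
  +(−1)^0/∏(0,0,1,2,4,2)! = 1/96  (running 1/96)
⟨..|..⟩ = √(23040/7)·(1/96) = +0.597614

+√(5/14) ≈ +0.597614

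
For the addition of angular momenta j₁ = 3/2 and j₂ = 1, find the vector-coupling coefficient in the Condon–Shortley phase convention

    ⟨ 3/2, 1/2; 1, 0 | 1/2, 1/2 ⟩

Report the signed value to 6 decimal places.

j₁+j₂−J=2  J+j₁−j₂=1  J−j₁+j₂=0  j₁+j₂+J+1=4
(j₁±m₁, j₂±m₂, J±M) = (2,1,1,1,1,0)
P² = 1/3
sum k=1..1:
  [1] −1/1 = -1
S = -1
C² = P²·S² = 1/3 ; C = -0.577350

−√(1/3) ≈ -0.577350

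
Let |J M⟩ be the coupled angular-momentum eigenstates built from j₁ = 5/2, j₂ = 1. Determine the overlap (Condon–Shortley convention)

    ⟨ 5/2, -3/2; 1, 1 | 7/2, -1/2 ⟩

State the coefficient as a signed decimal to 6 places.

+0.377964

√[8·0!5!2!/8! · 1!4!2!0!3!4!] = √(2304/7)
  +(−1)^0/∏(0,0,4,2,1,0)! = 1/48  (running 1/48)
⟨..|..⟩ = √(2304/7)·(1/48) = +0.377964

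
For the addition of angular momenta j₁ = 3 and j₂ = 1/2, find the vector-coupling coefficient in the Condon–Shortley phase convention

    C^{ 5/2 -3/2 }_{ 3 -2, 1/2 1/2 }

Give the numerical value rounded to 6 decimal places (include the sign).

-0.845154  (= −√(5/7))

j₁+j₂−J=1  J+j₁−j₂=5  J−j₁+j₂=0  j₁+j₂+J+1=7
(j₁±m₁, j₂±m₂, J±M) = (1,5,1,0,1,4)
P² = 2880/7
sum k=1..1:
  [1] −1/24 = -1/24
S = -1/24
C² = P²·S² = 5/7 ; C = -0.845154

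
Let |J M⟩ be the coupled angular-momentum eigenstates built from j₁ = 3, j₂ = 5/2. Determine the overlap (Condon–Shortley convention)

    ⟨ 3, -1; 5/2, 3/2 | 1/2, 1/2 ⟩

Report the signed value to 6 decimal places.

triangle: 5!·1!·0!/7! = 120/5040
(j±m)!: 2!·4!·4!·1!·1!·0! = 1152
prefactor² = (2J+1)·Δ·N² = 384/7
  k=4: +1/(4!·1!·0!·0!·1!·0!) = 1/24
Σ = 1/24  ⇒  CG² = 384/7·1/24² = 2/21
CG = +√(2/21) = +0.308607

+0.308607  (= +√(2/21))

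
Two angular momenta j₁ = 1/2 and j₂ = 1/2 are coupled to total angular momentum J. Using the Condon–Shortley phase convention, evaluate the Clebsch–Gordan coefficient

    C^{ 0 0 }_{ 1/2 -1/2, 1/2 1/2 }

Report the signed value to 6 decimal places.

triangle: 1!·0!·0!/2! = 1/2
(j±m)!: 0!·1!·1!·0!·0!·0! = 1
prefactor² = (2J+1)·Δ·N² = 1/2
  k=1: −1/(1!·0!·0!·0!·0!·0!) = -1
Σ = -1  ⇒  CG² = 1/2·(-1)² = 1/2
CG = −√(1/2) = -0.707107

-0.707107  (= −√(1/2))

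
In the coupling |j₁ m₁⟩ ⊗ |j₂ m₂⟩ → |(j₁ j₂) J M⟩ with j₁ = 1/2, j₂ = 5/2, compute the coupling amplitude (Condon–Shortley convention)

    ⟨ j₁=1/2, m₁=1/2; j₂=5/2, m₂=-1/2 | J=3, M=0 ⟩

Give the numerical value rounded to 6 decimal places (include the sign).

+0.707107  (= +√(1/2))

triangle: 0!*1!*5!/7! = 120/5040
(j±m)!: 1!*0!*2!*3!*3!*3! = 432
prefactor² = (2J+1)*Δ*N² = 72
  k=0: +1/(0!*0!*0!*2!*1!*3!) = 1/12
Σ = 1/12  ⇒  CG² = 72*1/12² = 1/2
CG = +√(1/2) = +0.707107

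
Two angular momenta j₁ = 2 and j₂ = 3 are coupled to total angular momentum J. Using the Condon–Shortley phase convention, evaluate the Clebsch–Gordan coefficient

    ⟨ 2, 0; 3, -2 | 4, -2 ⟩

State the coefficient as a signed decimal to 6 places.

+0.585540

j₁+j₂−J=1  J+j₁−j₂=3  J−j₁+j₂=5  j₁+j₂+J+1=10
(j₁±m₁, j₂±m₂, J±M) = (2,2,1,5,2,6)
P² = 8640/7
sum k=0..1:
  [0] +1/48 = 1/48
  [1] −1/240 = -1/240
S = 1/60
C² = P²·S² = 12/35 ; C = +0.585540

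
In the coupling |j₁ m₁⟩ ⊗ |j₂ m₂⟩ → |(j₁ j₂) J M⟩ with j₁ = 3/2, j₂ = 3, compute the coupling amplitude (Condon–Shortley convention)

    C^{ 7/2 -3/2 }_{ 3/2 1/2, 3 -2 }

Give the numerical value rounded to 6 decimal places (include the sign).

√[8·1!2!5!/9! · 2!1!1!5!2!5!] = √(6400/21)
  +(−1)^0/∏(0,1,1,1,1,4)! = 1/24  (running 1/24)
  +(−1)^1/∏(1,0,0,0,2,5)! = -1/240  (running 3/80)
⟨..|..⟩ = √(6400/21)·(3/80) = +0.654654

+0.654654  (= +√(3/7))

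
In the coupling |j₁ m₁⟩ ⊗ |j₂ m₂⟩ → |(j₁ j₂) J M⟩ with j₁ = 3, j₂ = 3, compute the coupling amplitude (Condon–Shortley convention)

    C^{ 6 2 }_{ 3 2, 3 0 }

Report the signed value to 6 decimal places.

j₁+j₂−J=0  J+j₁−j₂=6  J−j₁+j₂=6  j₁+j₂+J+1=13
(j₁±m₁, j₂±m₂, J±M) = (5,1,3,3,8,4)
P² = 49766400/11
sum k=0..0:
  [0] +1/4320 = 1/4320
S = 1/4320
C² = P²·S² = 8/33 ; C = +0.492366

+0.492366  (= +√(8/33))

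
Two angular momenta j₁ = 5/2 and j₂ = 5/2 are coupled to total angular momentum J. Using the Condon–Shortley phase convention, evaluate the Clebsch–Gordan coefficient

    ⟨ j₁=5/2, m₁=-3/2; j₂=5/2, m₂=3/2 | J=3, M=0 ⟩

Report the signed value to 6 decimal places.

+√(49/180) = +0.521749

√[7·2!3!3!/9! · 1!4!4!1!3!3!] = √(144/5)
  +(−1)^1/∏(1,1,3,3,0,0)! = -1/36  (running -1/36)
  +(−1)^2/∏(2,0,2,2,1,1)! = 1/8  (running 7/72)
⟨..|..⟩ = √(144/5)·(7/72) = +0.521749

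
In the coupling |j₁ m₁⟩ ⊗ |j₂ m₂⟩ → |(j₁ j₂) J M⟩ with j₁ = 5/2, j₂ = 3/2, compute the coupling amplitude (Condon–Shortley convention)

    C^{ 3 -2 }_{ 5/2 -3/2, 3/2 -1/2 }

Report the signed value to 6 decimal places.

−√(1/12) ≈ -0.288675

√[7·1!4!2!/8! · 1!4!1!2!1!5!] = √(48)
  +(−1)^0/∏(0,1,4,1,0,1)! = 1/24  (running 1/24)
  +(−1)^1/∏(1,0,3,0,1,2)! = -1/12  (running -1/24)
⟨..|..⟩ = √(48)·(-1/24) = -0.288675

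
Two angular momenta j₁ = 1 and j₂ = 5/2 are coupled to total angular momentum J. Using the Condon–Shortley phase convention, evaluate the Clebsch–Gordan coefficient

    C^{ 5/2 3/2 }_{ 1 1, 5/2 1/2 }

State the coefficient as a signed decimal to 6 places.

triangle: 1!·1!·4!/7! = 24/5040
(j±m)!: 2!·0!·3!·2!·4!·1! = 576
prefactor² = (2J+1)·Δ·N² = 576/35
  k=0: +1/(0!·1!·0!·3!·1!·1!) = 1/6
Σ = 1/6  ⇒  CG² = 576/35·1/6² = 16/35
CG = +√(16/35) = +0.676123

+0.676123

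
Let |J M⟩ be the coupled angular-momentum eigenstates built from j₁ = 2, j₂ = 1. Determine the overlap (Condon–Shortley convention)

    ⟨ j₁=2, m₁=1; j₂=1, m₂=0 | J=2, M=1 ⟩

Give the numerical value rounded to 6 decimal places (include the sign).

j₁+j₂−J=1  J+j₁−j₂=3  J−j₁+j₂=1  j₁+j₂+J+1=6
(j₁±m₁, j₂±m₂, J±M) = (3,1,1,1,3,1)
P² = 3/2
sum k=0..1:
  [0] +1/2 = 1/2
  [1] −1/6 = -1/6
S = 1/3
C² = P²·S² = 1/6 ; C = +0.408248

+√(1/6) = +0.408248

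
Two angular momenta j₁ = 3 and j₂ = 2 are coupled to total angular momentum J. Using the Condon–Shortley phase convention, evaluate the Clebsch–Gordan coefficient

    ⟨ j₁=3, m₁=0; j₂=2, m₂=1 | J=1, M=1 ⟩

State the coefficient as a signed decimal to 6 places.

triangle: 4!*2!*0!/7! = 48/5040
(j±m)!: 3!*3!*3!*1!*2!*0! = 432
prefactor² = (2J+1)*Δ*N² = 432/35
  k=3: −1/(3!*1!*0!*0!*2!*0!) = -1/12
Σ = -1/12  ⇒  CG² = 432/35*(-1/12)² = 3/35
CG = −√(3/35) = -0.292770

-0.292770  (= −√(3/35))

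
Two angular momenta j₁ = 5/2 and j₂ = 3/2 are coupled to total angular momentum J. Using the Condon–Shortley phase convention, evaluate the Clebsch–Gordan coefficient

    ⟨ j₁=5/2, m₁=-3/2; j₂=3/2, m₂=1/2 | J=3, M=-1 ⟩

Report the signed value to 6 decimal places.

triangle: 1!×4!×2!/8! = 48/40320
(j±m)!: 1!×4!×2!×1!×2!×4! = 2304
prefactor² = (2J+1)×Δ×N² = 96/5
  k=0: +1/(0!×1!×4!×2!×0!×0!) = 1/48
  k=1: −1/(1!×0!×3!×1!×1!×1!) = -1/6
Σ = -7/48  ⇒  CG² = 96/5×(-7/48)² = 49/120
CG = −√(49/120) = -0.639010

−√(49/120) ≈ -0.639010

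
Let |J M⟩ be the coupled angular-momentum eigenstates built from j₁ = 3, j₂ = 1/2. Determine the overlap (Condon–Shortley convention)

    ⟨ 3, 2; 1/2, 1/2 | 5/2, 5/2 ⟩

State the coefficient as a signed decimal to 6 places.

-0.377964  (= −√(1/7))

j₁+j₂−J=1  J+j₁−j₂=5  J−j₁+j₂=0  j₁+j₂+J+1=7
(j₁±m₁, j₂±m₂, J±M) = (5,1,1,0,5,0)
P² = 14400/7
sum k=1..1:
  [1] −1/120 = -1/120
S = -1/120
C² = P²·S² = 1/7 ; C = -0.377964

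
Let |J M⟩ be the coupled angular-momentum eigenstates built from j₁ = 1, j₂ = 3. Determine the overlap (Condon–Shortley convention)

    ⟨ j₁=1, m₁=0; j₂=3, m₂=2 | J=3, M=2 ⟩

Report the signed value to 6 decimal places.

−√(1/3) ≈ -0.577350

triangle: 1!×1!×5!/8! = 120/40320
(j±m)!: 1!×1!×5!×1!×5!×1! = 14400
prefactor² = (2J+1)×Δ×N² = 300
  k=0: +1/(0!×1!×1!×5!×0!×0!) = 1/120
  k=1: −1/(1!×0!×0!×4!×1!×1!) = -1/24
Σ = -1/30  ⇒  CG² = 300×(-1/30)² = 1/3
CG = −√(1/3) = -0.577350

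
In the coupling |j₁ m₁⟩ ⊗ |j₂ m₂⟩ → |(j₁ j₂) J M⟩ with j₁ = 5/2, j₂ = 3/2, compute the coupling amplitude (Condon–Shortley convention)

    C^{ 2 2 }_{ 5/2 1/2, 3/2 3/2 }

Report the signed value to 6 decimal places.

+0.377964

√[5·2!3!1!/7! · 3!2!3!0!4!0!] = √(144/7)
  +(−1)^2/∏(2,0,0,1,3,0)! = 1/12  (running 1/12)
⟨..|..⟩ = √(144/7)·(1/12) = +0.377964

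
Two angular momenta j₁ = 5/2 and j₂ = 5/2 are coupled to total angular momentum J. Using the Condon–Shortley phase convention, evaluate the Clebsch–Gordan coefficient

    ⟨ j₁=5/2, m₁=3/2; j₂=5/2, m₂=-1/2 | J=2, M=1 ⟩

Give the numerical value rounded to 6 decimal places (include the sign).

√[5·3!2!2!/8! · 4!1!2!3!3!1!] = √(36/7)
  +(−1)^0/∏(0,3,1,2,1,0)! = 1/12  (running 1/12)
  +(−1)^1/∏(1,2,0,1,2,1)! = -1/4  (running -1/6)
⟨..|..⟩ = √(36/7)·(-1/6) = -0.377964

-0.377964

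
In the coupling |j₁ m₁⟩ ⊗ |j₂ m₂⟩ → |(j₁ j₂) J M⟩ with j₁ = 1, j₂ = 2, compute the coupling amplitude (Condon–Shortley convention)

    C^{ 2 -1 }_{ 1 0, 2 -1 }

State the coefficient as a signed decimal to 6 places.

j₁+j₂−J=1  J+j₁−j₂=1  J−j₁+j₂=3  j₁+j₂+J+1=6
(j₁±m₁, j₂±m₂, J±M) = (1,1,1,3,1,3)
P² = 3/2
sum k=0..1:
  [0] +1/2 = 1/2
  [1] −1/6 = -1/6
S = 1/3
C² = P²·S² = 1/6 ; C = +0.408248

+√(1/6) ≈ +0.408248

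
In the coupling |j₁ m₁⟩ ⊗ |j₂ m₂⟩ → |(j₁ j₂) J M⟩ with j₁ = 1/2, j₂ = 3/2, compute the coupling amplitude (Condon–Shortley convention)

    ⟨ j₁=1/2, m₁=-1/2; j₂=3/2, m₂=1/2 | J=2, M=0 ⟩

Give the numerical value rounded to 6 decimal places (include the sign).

+0.707107  (= +√(1/2))

√[5·0!1!3!/5! · 0!1!2!1!2!2!] = √(2)
  +(−1)^0/∏(0,0,1,2,0,1)! = 1/2  (running 1/2)
⟨..|..⟩ = √(2)·(1/2) = +0.707107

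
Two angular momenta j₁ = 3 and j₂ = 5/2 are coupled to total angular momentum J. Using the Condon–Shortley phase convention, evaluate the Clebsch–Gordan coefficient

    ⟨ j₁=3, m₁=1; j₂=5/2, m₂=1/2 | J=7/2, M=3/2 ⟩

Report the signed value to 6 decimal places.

−√(5/21) ≈ -0.487950

j₁+j₂−J=2  J+j₁−j₂=4  J−j₁+j₂=3  j₁+j₂+J+1=10
(j₁±m₁, j₂±m₂, J±M) = (4,2,3,2,5,2)
P² = 3072/35
sum k=0..2:
  [0] +1/48 = 1/48
  [1] −1/12 = -1/12
  [2] +1/96 = 1/96
S = -5/96
C² = P²·S² = 5/21 ; C = -0.487950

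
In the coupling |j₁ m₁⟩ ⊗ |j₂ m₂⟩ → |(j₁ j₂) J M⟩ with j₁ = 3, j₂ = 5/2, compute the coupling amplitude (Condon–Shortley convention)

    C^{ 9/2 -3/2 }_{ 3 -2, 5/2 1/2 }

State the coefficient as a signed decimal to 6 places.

triangle: 1!×5!×4!/11! = 2880/39916800
(j±m)!: 1!×5!×3!×2!×3!×6! = 6220800
prefactor² = (2J+1)×Δ×N² = 345600/77
  k=0: +1/(0!×1!×5!×3!×0!×1!) = 1/720
  k=1: −1/(1!×0!×4!×2!×1!×2!) = -1/96
Σ = -13/1440  ⇒  CG² = 345600/77×(-13/1440)² = 169/462
CG = −√(169/462) = -0.604815

-0.604815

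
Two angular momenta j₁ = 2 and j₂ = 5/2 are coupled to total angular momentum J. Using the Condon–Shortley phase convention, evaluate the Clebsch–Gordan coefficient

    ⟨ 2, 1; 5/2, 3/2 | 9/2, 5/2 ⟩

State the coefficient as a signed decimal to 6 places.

+√(5/9) ≈ +0.745356

j₁+j₂−J=0  J+j₁−j₂=4  J−j₁+j₂=5  j₁+j₂+J+1=10
(j₁±m₁, j₂±m₂, J±M) = (3,1,4,1,7,2)
P² = 11520
sum k=0..0:
  [0] +1/144 = 1/144
S = 1/144
C² = P²·S² = 5/9 ; C = +0.745356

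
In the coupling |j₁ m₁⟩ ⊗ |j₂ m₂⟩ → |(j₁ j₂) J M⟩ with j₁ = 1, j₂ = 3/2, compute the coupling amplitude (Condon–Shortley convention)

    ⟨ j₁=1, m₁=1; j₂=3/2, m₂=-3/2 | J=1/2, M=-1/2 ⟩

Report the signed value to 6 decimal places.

+0.707107  (= +√(1/2))

j₁+j₂−J=2  J+j₁−j₂=0  J−j₁+j₂=1  j₁+j₂+J+1=4
(j₁±m₁, j₂±m₂, J±M) = (2,0,0,3,0,1)
P² = 2
sum k=0..0:
  [0] +1/2 = 1/2
S = 1/2
C² = P²·S² = 1/2 ; C = +0.707107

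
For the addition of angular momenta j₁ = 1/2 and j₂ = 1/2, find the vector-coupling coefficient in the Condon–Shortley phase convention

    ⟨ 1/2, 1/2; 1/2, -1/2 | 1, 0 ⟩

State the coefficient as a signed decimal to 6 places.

+√(1/2) = +0.707107

j₁+j₂−J=0  J+j₁−j₂=1  J−j₁+j₂=1  j₁+j₂+J+1=3
(j₁±m₁, j₂±m₂, J±M) = (1,0,0,1,1,1)
P² = 1/2
sum k=0..0:
  [0] +1/1 = 1
S = 1
C² = P²·S² = 1/2 ; C = +0.707107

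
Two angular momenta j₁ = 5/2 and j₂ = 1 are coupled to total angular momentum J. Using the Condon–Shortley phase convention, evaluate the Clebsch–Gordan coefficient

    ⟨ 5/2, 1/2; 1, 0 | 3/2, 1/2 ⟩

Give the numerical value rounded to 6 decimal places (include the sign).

j₁+j₂−J=2  J+j₁−j₂=3  J−j₁+j₂=0  j₁+j₂+J+1=6
(j₁±m₁, j₂±m₂, J±M) = (3,2,1,1,2,1)
P² = 8/5
sum k=1..1:
  [1] −1/2 = -1/2
S = -1/2
C² = P²·S² = 2/5 ; C = -0.632456

−√(2/5) ≈ -0.632456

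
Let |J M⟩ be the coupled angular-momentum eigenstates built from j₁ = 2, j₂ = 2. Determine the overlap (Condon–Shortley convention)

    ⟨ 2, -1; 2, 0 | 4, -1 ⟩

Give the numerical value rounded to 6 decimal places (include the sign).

+0.654654

√[9·0!4!4!/9! · 1!3!2!2!3!5!] = √(1728/7)
  +(−1)^0/∏(0,0,3,2,1,2)! = 1/24  (running 1/24)
⟨..|..⟩ = √(1728/7)·(1/24) = +0.654654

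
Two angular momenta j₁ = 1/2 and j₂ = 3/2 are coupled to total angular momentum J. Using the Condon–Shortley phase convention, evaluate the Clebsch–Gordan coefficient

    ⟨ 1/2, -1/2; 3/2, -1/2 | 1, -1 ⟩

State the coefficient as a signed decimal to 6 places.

√[3·1!0!2!/4! · 0!1!1!2!0!2!] = √(1)
  +(−1)^1/∏(1,0,0,0,0,2)! = -1/2  (running -1/2)
⟨..|..⟩ = √(1)·(-1/2) = -0.500000

-0.500000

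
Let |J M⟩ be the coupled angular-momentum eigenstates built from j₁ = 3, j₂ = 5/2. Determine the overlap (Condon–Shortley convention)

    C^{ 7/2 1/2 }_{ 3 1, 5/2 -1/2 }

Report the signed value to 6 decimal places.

-0.125988

j₁+j₂−J=2  J+j₁−j₂=4  J−j₁+j₂=3  j₁+j₂+J+1=10
(j₁±m₁, j₂±m₂, J±M) = (4,2,2,3,4,3)
P² = 9216/175
sum k=0..2:
  [0] +1/16 = 1/16
  [1] −1/12 = -1/12
  [2] +1/288 = 1/288
S = -5/288
C² = P²·S² = 1/63 ; C = -0.125988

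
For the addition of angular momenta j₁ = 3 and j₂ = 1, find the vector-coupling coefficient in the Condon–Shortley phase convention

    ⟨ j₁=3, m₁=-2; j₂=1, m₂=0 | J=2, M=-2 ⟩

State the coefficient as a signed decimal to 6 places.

triangle: 2!×4!×0!/7! = 48/5040
(j±m)!: 1!×5!×1!×1!×0!×4! = 2880
prefactor² = (2J+1)×Δ×N² = 960/7
  k=1: −1/(1!×1!×4!×0!×0!×0!) = -1/24
Σ = -1/24  ⇒  CG² = 960/7×(-1/24)² = 5/21
CG = −√(5/21) = -0.487950

−√(5/21) = -0.487950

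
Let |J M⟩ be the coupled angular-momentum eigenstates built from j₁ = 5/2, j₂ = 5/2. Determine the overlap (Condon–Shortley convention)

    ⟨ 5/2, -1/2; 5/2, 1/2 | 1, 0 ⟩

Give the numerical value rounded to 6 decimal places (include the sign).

j₁+j₂−J=4  J+j₁−j₂=1  J−j₁+j₂=1  j₁+j₂+J+1=7
(j₁±m₁, j₂±m₂, J±M) = (2,3,3,2,1,1)
P² = 72/35
sum k=2..3:
  [2] +1/4 = 1/4
  [3] −1/6 = -1/6
S = 1/12
C² = P²·S² = 1/70 ; C = +0.119523

+0.119523  (= +√(1/70))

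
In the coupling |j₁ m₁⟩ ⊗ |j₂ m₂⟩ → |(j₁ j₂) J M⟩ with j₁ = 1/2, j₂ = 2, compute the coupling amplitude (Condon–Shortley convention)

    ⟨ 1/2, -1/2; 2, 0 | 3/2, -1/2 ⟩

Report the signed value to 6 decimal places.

j₁+j₂−J=1  J+j₁−j₂=0  J−j₁+j₂=3  j₁+j₂+J+1=5
(j₁±m₁, j₂±m₂, J±M) = (0,1,2,2,1,2)
P² = 8/5
sum k=1..1:
  [1] −1/2 = -1/2
S = -1/2
C² = P²·S² = 2/5 ; C = -0.632456

-0.632456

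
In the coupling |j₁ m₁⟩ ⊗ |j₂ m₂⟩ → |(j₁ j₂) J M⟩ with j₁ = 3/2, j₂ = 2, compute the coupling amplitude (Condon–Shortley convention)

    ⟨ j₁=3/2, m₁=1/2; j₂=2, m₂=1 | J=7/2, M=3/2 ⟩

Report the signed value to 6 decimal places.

+0.755929  (= +√(4/7))

triangle: 0!*3!*4!/8! = 144/40320
(j±m)!: 2!*1!*3!*1!*5!*2! = 2880
prefactor² = (2J+1)*Δ*N² = 576/7
  k=0: +1/(0!*0!*1!*3!*2!*1!) = 1/12
Σ = 1/12  ⇒  CG² = 576/7*1/12² = 4/7
CG = +√(4/7) = +0.755929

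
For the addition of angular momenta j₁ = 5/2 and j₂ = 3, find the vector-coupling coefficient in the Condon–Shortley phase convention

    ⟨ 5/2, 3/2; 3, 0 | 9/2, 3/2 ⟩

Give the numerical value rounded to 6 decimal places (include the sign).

j₁+j₂−J=1  J+j₁−j₂=4  J−j₁+j₂=5  j₁+j₂+J+1=11
(j₁±m₁, j₂±m₂, J±M) = (4,1,3,3,6,3)
P² = 207360/77
sum k=0..1:
  [0] +1/72 = 1/72
  [1] −1/288 = -1/288
S = 1/96
C² = P²·S² = 45/154 ; C = +0.540562

+√(45/154) = +0.540562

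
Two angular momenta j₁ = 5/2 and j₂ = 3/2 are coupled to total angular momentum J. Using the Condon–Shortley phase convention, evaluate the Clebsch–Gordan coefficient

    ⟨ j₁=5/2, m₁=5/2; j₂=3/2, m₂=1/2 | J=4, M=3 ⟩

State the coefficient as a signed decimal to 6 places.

√[9·0!5!3!/9! · 5!0!2!1!7!1!] = √(21600)
  +(−1)^0/∏(0,0,0,2,5,1)! = 1/240  (running 1/240)
⟨..|..⟩ = √(21600)·(1/240) = +0.612372

+√(3/8) ≈ +0.612372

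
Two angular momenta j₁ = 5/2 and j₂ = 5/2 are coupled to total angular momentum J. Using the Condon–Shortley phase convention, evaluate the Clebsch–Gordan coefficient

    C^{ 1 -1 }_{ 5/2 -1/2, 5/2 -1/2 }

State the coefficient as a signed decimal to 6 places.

+√(9/35) = +0.507093

√[3·4!1!1!/7! · 2!3!2!3!0!2!] = √(144/35)
  +(−1)^2/∏(2,2,1,0,0,1)! = 1/4  (running 1/4)
⟨..|..⟩ = √(144/35)·(1/4) = +0.507093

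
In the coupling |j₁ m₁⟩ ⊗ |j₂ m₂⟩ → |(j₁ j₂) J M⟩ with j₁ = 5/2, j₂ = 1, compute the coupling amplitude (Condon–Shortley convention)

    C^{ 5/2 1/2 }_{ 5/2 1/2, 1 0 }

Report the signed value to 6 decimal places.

+0.169031  (= +√(1/35))

√[6·1!4!1!/7! · 3!2!1!1!3!2!] = √(144/35)
  +(−1)^0/∏(0,1,2,1,2,0)! = 1/4  (running 1/4)
  +(−1)^1/∏(1,0,1,0,3,1)! = -1/6  (running 1/12)
⟨..|..⟩ = √(144/35)·(1/12) = +0.169031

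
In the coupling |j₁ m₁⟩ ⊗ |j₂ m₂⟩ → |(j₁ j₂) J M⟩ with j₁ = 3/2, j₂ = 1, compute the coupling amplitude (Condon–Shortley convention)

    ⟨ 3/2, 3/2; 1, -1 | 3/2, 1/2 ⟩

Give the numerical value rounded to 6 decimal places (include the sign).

+0.632456  (= +√(2/5))

√[4·1!2!1!/5! · 3!0!0!2!2!1!] = √(8/5)
  +(−1)^0/∏(0,1,0,0,2,1)! = 1/2  (running 1/2)
⟨..|..⟩ = √(8/5)·(1/2) = +0.632456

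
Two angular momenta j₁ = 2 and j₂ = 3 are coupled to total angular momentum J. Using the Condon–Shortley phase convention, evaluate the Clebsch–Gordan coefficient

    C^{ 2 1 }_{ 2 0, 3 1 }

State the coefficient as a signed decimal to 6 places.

j₁+j₂−J=3  J+j₁−j₂=1  J−j₁+j₂=3  j₁+j₂+J+1=8
(j₁±m₁, j₂±m₂, J±M) = (2,2,4,2,3,1)
P² = 36/7
sum k=1..2:
  [1] −1/12 = -1/12
  [2] +1/4 = 1/4
S = 1/6
C² = P²·S² = 1/7 ; C = +0.377964

+0.377964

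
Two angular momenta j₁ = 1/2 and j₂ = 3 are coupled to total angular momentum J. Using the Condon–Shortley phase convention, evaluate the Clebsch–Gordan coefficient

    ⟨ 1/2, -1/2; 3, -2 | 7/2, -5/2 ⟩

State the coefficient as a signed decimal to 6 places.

j₁+j₂−J=0  J+j₁−j₂=1  J−j₁+j₂=6  j₁+j₂+J+1=8
(j₁±m₁, j₂±m₂, J±M) = (0,1,1,5,1,6)
P² = 86400/7
sum k=0..0:
  [0] +1/120 = 1/120
S = 1/120
C² = P²·S² = 6/7 ; C = +0.925820

+0.925820  (= +√(6/7))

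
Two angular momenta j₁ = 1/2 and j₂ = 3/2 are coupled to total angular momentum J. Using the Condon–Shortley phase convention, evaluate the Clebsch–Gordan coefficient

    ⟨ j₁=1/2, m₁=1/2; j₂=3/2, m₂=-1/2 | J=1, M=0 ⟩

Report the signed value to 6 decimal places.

√[3·1!0!2!/4! · 1!0!1!2!1!1!] = √(1/2)
  +(−1)^0/∏(0,1,0,1,0,1)! = 1  (running 1)
⟨..|..⟩ = √(1/2)·(1) = +0.707107

+√(1/2) = +0.707107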